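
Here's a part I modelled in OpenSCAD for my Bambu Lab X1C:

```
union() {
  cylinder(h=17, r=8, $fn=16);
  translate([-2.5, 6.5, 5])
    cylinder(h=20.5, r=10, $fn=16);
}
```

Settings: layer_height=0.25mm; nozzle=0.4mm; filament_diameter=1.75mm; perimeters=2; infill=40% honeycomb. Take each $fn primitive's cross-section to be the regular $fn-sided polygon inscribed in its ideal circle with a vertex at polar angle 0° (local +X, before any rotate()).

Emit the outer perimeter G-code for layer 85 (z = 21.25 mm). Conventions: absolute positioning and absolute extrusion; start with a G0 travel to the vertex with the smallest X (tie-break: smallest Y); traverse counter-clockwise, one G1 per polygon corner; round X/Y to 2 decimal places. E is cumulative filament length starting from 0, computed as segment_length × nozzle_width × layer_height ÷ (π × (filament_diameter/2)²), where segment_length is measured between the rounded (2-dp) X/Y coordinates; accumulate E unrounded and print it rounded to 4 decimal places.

At z = 21.25 mm: the cylinder is not intersected at this z (z outside [0, 17]); the cylinder at (-2.5, 6.5): section is a regular 16-gon, circumradius r=10; Taking the union: only the r=10 cylinder at (-2.5, 6.5) is present, so the union is just that shape — 1 connected region. The outline is a single polygon with 16 vertices. Extrusion per mm of travel: 0.4 × 0.25 / (π × 0.875²) = 0.041575. Accumulating E over each segment gives final E = 2.5957.

G0 X-12.50 Y6.50 Z21.25
G1 X-11.74 Y2.67 E0.1623
G1 X-9.57 Y-0.57 E0.3245
G1 X-6.33 Y-2.74 E0.4866
G1 X-2.50 Y-3.50 E0.6489
G1 X1.33 Y-2.74 E0.8113
G1 X4.57 Y-0.57 E0.9734
G1 X6.74 Y2.67 E1.1355
G1 X7.50 Y6.50 E1.2978
G1 X6.74 Y10.33 E1.4602
G1 X4.57 Y13.57 E1.6223
G1 X1.33 Y15.74 E1.7844
G1 X-2.50 Y16.50 E1.9468
G1 X-6.33 Y15.74 E2.1091
G1 X-9.57 Y13.57 E2.2712
G1 X-11.74 Y10.33 E2.4334
G1 X-12.50 Y6.50 E2.5957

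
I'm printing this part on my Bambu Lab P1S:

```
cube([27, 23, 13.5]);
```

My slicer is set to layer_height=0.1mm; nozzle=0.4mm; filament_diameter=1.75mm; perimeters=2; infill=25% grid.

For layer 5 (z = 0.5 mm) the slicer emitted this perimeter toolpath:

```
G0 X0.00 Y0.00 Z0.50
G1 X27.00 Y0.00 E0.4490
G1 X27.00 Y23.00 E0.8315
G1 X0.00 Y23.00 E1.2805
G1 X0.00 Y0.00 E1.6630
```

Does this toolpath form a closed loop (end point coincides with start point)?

yes

Start point (G0): (0.00, 0.00). End point (last G1): the path returns to the start — closed.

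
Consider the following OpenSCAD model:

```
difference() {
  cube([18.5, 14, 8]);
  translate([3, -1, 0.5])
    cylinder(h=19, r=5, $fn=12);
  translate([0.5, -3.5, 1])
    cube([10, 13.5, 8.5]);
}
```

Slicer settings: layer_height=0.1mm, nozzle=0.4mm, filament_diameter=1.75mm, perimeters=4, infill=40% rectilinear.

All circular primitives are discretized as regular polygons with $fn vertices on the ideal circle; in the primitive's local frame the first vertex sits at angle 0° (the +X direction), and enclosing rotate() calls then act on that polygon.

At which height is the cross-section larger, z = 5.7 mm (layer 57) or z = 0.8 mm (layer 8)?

Layer 57 (z = 5.7): the cube (footprint 18.5×14) is included at this height (area 259.00 mm²); the r=5 cylinder at (3, -1) contributes a regular 12-gon of circumradius 5 (area = (12/2)·5.000²·sin(360°/12) = 75.00 mm²); the 10×13.5 cube at (0.5, -3.5) contributes its full rectangle (area 135.00 mm²); Subtracting the remaining from the first: starting from the 18.5×14 cube (259.00 mm²), the r=5 cylinder at (3, -1) partially overlaps it — only the 24.59 mm² overlap (of its 75.00 mm²) is removed, clipping the outline; the 10×13.5 cube at (0.5, -3.5) partially overlaps it — only the 76.95 mm² overlap (of its 135.00 mm²) is removed, clipping the outline — area = 157.46 mm². So its area = 157.46 mm². Layer 8 (z = 0.8): the 18.5×14 cube contributes its full rectangle (area 259.00 mm²); the r=5 cylinder at (3, -1) gives a regular 12-gon of circumradius 5 (constant along its height) (area = (12/2)·5.000²·sin(360°/12) = 75.00 mm²); the cube at (0.5, -3.5) does not reach this height (z outside [1, 9.5]); Taking the first minus the rest: starting from the 18.5×14 cube (259.00 mm²), the r=5 cylinder at (3, -1) partially overlaps it — only the 24.59 mm² overlap (of its 75.00 mm²) is removed, clipping the outline — area = 234.41 mm². So its area = 234.41 mm². Layer 8 is larger (234.41 vs 157.46 mm²).

layer 8 (z = 0.8 mm)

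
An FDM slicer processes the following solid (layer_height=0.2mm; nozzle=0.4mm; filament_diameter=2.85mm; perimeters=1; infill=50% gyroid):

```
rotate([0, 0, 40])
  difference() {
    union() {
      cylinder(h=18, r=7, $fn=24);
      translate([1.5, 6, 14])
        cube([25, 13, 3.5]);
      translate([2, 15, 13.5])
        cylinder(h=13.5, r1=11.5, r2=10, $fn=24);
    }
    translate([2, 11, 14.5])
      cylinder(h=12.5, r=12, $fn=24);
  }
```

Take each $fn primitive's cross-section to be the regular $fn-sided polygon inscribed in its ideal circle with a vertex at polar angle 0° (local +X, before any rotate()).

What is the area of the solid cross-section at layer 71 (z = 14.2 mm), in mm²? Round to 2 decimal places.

719.71 mm²

At z = 14.2 mm: the r=7 cylinder contributes a regular 24-gon of circumradius 7 (area = (24/2)·7.000²·sin(360°/24) = 152.19 mm²); the 25×13 cube at (1.5, 6) contributes its full rectangle (area 325.00 mm²); the cone at (2, 15) (r1=11.5→r2=10) has section circumradius 11.422 here — a regular 24-gon (area = (24/2)·11.422²·sin(360°/24) = 405.21 mm²); Taking the union: the regions partially overlap — summed areas 882.39 mm² minus the doubly-counted overlap 162.69 mm² gives 719.71 mm² — area = 719.71 mm²; the cylinder at (2, 11) does not reach this height (z outside [14.5, 27]); Subtracting the remaining from the first: none of the subtracted shapes is present at this height, so the result so far is unchanged — area = 719.71 mm²; (whole slice rotated 40° about Z — lengths, areas and connectivity unchanged). Overall, the cross-section is a single solid region. Net area = 719.71 mm².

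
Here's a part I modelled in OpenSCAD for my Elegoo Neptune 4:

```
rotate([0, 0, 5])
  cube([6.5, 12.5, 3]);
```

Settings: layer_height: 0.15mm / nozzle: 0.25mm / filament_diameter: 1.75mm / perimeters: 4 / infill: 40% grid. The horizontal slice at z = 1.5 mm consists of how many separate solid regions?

1

At z = 1.5 mm: the 6.5×12.5 cube contributes its full rectangle; (whole slice rotated 5° about Z — lengths, areas and connectivity unchanged). The result has 1 disconnected region.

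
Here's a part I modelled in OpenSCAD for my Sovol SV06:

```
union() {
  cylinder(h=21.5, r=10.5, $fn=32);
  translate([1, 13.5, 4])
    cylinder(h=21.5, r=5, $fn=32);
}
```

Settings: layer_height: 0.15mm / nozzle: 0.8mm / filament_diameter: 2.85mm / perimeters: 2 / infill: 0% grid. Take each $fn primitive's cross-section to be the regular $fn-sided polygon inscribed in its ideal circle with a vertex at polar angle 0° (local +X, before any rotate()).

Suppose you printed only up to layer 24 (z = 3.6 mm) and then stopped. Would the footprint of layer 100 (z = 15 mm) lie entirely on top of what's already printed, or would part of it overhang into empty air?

Compare the two slices. At z = 3.6: the r=10.5 cylinder contributes a regular 32-gon of circumradius 10.5 (area = (32/2)·10.500²·sin(360°/32) = 344.14 mm²); the cylinder at (1, 13.5) does not reach this height (z outside [4, 25.5]); Combining (union): only the r=10.5 cylinder is present, so the union is just that shape — area = 344.14 mm². At z = 15: the r=10.5 cylinder gives a regular 32-gon of circumradius 10.5 (constant along its height) (area = (32/2)·10.500²·sin(360°/32) = 344.14 mm²); the cylinder at (1, 13.5): section is a regular 32-gon, circumradius r=5 (area = (32/2)·5.000²·sin(360°/32) = 78.04 mm²); Combining (union): the regions partially overlap — summed areas 422.18 mm² minus the doubly-counted overlap 8.90 mm² gives 413.28 mm² — area = 413.28 mm². Checking containment: at z = 15 the cross-section extends beyond the z = 3.6 cross-section by about 69.14 mm².

part overhangs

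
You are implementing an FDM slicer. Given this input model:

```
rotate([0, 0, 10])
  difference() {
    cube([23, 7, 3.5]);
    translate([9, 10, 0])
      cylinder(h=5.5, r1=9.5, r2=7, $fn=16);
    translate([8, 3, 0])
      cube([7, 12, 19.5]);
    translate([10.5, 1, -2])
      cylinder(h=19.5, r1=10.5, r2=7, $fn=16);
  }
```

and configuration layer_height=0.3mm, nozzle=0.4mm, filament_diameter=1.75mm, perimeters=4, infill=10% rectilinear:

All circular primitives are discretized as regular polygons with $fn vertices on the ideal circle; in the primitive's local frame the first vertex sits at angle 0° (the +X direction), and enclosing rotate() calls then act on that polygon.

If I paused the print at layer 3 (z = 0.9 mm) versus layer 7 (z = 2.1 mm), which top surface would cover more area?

layer 7 (z = 2.1 mm)

Layer 3 (z = 0.9): the cube (footprint 23×7) is included at this height (area 161.00 mm²); the cone at (9, 10): at t=0.164 of its height the radius interpolates to r₁+(r₂−r₁)t = 9.091, giving a regular 16-gon of that circumradius (area = (16/2)·9.091²·sin(360°/16) = 253.01 mm²); the cube at (8, 3) (footprint 7×12) is included at this height (area 84.00 mm²); the cone at (10.5, 1) (r1=10.5→r2=7) has section circumradius 9.979 here — a regular 16-gon (area = (16/2)·9.979²·sin(360°/16) = 304.89 mm²); Taking the first minus the rest: starting from the 23×7 cube (161.00 mm²), the cone at (9, 10) partially overlaps it — only the 73.75 mm² overlap (of its 253.01 mm²) is removed, clipping the outline; the 7×12 cube at (8, 3) partially overlaps it — only the 0.06 mm² overlap (of its 84.00 mm²) is removed, clipping the outline; the cone at (10.5, 1) partially overlaps it — only the 58.51 mm² overlap (of its 304.89 mm²) is removed, clipping the outline — area = 28.68 mm²; (whole slice rotated 10° about Z — lengths, areas and connectivity unchanged). So its area = 28.68 mm². Layer 7 (z = 2.1): the 23×7 cube contributes its full rectangle (area 161.00 mm²); the cone at (9, 10): at t=0.382 of its height the radius interpolates to r₁+(r₂−r₁)t = 8.545, giving a regular 16-gon of that circumradius (area = (16/2)·8.545²·sin(360°/16) = 223.56 mm²); the cube at (8, 3) (footprint 7×12) is included at this height (area 84.00 mm²); the cone at (10.5, 1) (r1=10.5→r2=7) has section circumradius 9.764 here — a regular 16-gon (area = (16/2)·9.764²·sin(360°/16) = 291.87 mm²); Subtracting the remaining from the first: starting from the 23×7 cube (161.00 mm²), the cone at (9, 10) partially overlaps it — only the 62.30 mm² overlap (of its 223.56 mm²) is removed, clipping the outline; the 7×12 cube at (8, 3) partially overlaps it — only the 0.65 mm² overlap (of its 84.00 mm²) is removed, clipping the outline; the cone at (10.5, 1) partially overlaps it — only the 65.57 mm² overlap (of its 291.87 mm²) is removed, clipping the outline — area = 32.48 mm²; (whole slice rotated 10° about Z — lengths, areas and connectivity unchanged). So its area = 32.48 mm². Layer 7 is larger (32.48 vs 28.68 mm²).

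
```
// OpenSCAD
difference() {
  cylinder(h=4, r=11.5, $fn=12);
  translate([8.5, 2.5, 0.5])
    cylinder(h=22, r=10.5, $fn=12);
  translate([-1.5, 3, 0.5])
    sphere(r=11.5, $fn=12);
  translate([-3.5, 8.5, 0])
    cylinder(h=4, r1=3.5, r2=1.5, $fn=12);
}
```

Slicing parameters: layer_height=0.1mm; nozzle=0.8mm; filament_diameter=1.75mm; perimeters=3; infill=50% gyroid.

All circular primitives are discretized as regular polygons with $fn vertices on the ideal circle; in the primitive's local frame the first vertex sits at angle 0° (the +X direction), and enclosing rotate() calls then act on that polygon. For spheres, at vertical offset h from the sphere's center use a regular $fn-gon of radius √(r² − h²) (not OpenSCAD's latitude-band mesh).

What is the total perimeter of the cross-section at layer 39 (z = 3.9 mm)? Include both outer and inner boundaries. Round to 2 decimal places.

44.71 mm

At z = 3.9 mm: the r=11.5 cylinder contributes a regular 12-gon of circumradius 11.5 (perimeter = 2·12·11.500·sin(180°/12) = 71.43 mm); the r=10.5 cylinder at (8.5, 2.5) contributes a regular 12-gon of circumradius 10.5 (perimeter = 2·12·10.500·sin(180°/12) = 65.22 mm); the r=11.5 sphere at (-1.5, 3) slices to a regular 12-gon of circumradius 10.986 (√(r²−h²) with h=3.4 from center) (perimeter = 2·12·10.986·sin(180°/12) = 68.24 mm); the cone at (-3.5, 8.5) (r1=3.5→r2=1.5) has section circumradius 1.550 here — a regular 12-gon (perimeter = 2·12·1.550·sin(180°/12) = 9.63 mm); After the difference (first − rest): starting from the r=11.5 cylinder, the r=10.5 cylinder at (8.5, 2.5) partially overlaps it — only the 177.32 mm² overlap (of its 330.75 mm²) is removed, clipping the outline; the r=11.5 sphere at (-1.5, 3) partially overlaps it — only the 166.22 mm² overlap (of its 362.07 mm²) is removed, clipping the outline; the cone at (-3.5, 8.5) misses the remaining region (no effect) — boundary = 44.71 mm. Overall, the cross-section is a single solid region. Total boundary length (outer) = 44.71 mm.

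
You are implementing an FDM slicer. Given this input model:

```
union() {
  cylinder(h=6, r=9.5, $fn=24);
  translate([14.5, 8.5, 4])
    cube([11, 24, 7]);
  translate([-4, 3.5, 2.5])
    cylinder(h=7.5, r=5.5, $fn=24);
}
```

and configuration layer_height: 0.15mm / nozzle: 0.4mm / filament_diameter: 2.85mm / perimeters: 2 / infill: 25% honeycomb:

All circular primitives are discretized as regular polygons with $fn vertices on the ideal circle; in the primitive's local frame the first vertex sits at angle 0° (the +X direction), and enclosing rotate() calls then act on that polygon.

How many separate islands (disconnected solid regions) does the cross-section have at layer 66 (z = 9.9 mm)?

At z = 9.9 mm: the cylinder is not intersected at this z (z outside [0, 6]); the cube at (14.5, 8.5) is present — its section is the full 11×24 rectangle; the r=5.5 cylinder at (-4, 3.5) gives a regular 24-gon of circumradius 5.5 (constant along its height); Merging all regions: the 2 present regions are separate (no shared area or edge), so areas and boundary lengths simply add and each stays a separate island — 2 connected regions. Overall, the cross-section has 2 separate islands. Island count = 2.

2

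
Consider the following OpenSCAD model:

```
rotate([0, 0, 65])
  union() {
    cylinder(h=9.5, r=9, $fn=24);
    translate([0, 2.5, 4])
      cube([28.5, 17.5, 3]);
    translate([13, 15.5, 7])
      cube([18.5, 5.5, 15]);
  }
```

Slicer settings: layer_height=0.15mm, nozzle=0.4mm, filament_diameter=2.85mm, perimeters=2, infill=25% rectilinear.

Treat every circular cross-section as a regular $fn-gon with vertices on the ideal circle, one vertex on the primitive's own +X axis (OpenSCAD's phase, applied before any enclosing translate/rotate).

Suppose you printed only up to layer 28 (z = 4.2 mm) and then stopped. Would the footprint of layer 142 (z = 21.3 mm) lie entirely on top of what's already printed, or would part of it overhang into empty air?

Compare the two slices. At z = 4.2: the r=9 cylinder gives a regular 24-gon of circumradius 9 (constant along its height) (area = (24/2)·9.000²·sin(360°/24) = 251.57 mm²); the 28.5×17.5 cube at (0, 2.5) contributes its full rectangle (area 498.75 mm²); the cube at (13, 15.5) is absent (z outside [7, 22]); Combining (union): the regions partially overlap — summed areas 750.32 mm² minus the doubly-counted overlap 40.81 mm² gives 709.51 mm² — area = 709.51 mm²; (rotated 65° about Z; rotation is an isometry so areas/perimeters/island counts are preserved). At z = 21.3: the cylinder does not reach this height (z outside [0, 9.5]); the cube at (0, 2.5) is not intersected at this z (z outside [4, 7]); the cube at (13, 15.5) is present — its section is the full 18.5×5.5 rectangle (area 101.75 mm²); Taking the union: only the 18.5×5.5 cube at (13, 15.5) is present, so the union is just that shape — area = 101.75 mm²; (rotated 65° about Z; rotation is an isometry so areas/perimeters/island counts are preserved). Checking containment: at z = 21.3 the cross-section extends beyond the z = 4.2 cross-section by about 32.00 mm².

part overhangs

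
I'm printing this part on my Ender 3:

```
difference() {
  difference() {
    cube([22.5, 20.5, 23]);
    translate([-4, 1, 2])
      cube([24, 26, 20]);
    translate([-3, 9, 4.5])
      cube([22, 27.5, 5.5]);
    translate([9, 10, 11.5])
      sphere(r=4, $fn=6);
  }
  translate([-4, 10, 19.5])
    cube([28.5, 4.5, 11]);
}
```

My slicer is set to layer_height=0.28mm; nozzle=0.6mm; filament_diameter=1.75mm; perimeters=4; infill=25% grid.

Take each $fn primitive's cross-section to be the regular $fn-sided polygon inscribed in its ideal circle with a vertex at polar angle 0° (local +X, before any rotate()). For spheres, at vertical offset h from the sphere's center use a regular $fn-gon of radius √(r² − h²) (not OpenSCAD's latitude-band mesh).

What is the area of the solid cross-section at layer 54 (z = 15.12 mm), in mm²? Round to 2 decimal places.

At z = 15.12 mm: the cube is present — its section is the full 22.5×20.5 rectangle (area 461.25 mm²); the cube at (-4, 1) is present — its section is the full 24×26 rectangle (area 624.00 mm²); the cube at (-3, 9) is not intersected at this z (z outside [4.5, 10]); the r=4 sphere at (9, 10) slices to a regular 6-gon of circumradius 1.702 (√(r²−h²) with h=3.62 from center) (area = (6/2)·1.702²·sin(360°/6) = 7.52 mm²); After the difference (first − rest): starting from the 22.5×20.5 cube (461.25 mm²), the 24×26 cube at (-4, 1) partially overlaps it — only the 390.00 mm² overlap (of its 624.00 mm²) is removed, clipping the outline; the r=4 sphere at (9, 10) misses the remaining region (no effect) — area = 71.25 mm²; the cube at (-4, 10) is not intersected at this z (z outside [19.5, 30.5]); After the difference (first − rest): none of the subtracted shapes is present at this height, so the result so far is unchanged — area = 71.25 mm². Overall, the cross-section is a single solid region. Net area = 71.25 mm².

71.25 mm²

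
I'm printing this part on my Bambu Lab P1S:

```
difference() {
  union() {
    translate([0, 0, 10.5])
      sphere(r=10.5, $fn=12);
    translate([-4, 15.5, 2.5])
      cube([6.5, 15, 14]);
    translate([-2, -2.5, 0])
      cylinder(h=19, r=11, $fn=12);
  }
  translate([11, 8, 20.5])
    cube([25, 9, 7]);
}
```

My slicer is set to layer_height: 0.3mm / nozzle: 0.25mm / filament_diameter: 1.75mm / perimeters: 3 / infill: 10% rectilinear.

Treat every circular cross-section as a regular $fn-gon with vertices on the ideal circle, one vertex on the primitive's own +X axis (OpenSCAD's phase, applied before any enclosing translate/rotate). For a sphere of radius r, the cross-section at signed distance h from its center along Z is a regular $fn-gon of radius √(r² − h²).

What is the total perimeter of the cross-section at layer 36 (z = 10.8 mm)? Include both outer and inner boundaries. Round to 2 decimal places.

At z = 10.8 mm: the r=10.5 sphere contributes a regular 12-gon of circumradius √(10.5²−0.3²) = 10.496 (perimeter = 2·12·10.496·sin(180°/12) = 65.20 mm); the 6.5×15 cube at (-4, 15.5) contributes its full rectangle (perimeter 43.00 mm); the r=11 cylinder at (-2, -2.5) contributes a regular 12-gon of circumradius 11 (perimeter = 2·12·11.000·sin(180°/12) = 68.33 mm); Taking the union: the regions partially overlap (shared area 278.82 mm²), so the edge portions inside another operand are dropped and the merged outline is re-measured after clipping — boundary = 116.39 mm; the cube at (11, 8) is not intersected at this z (z outside [20.5, 27.5]); Subtracting the remaining from the first: none of the subtracted shapes is present at this height, so that combined region is unchanged — boundary = 116.39 mm. Overall, the cross-section has 2 separate islands. Total boundary length (outer) = 116.39 mm.

116.39 mm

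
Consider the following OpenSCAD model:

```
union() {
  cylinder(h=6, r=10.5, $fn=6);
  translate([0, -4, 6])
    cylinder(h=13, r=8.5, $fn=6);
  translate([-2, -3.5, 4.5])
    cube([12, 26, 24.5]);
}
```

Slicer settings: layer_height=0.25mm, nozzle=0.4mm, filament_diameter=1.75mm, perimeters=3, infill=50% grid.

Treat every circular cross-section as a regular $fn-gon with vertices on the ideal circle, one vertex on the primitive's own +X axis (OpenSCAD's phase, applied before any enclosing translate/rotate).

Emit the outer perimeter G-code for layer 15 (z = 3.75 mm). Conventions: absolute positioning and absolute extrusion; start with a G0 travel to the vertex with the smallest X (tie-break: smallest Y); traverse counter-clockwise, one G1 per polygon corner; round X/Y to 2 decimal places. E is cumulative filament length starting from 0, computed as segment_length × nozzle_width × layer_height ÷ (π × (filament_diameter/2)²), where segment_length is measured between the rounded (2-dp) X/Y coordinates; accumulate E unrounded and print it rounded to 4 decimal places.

At z = 3.75 mm: the cylinder: section is a regular 6-gon, circumradius r=10.5; the cylinder at (0, -4) is absent (z outside [6, 19]); the cube at (-2, -3.5) is absent (z outside [4.5, 29]); Taking the union: only the r=10.5 cylinder is present, so the union is just that shape — 1 connected region. The outline is a single polygon with 6 vertices. Extrusion per mm of travel: 0.4 × 0.25 / (π × 0.875²) = 0.041575. Accumulating E over each segment gives final E = 2.6188.

G0 X-10.50 Y0.00 Z3.75
G1 X-5.25 Y-9.09 E0.4364
G1 X5.25 Y-9.09 E0.8730
G1 X10.50 Y0.00 E1.3094
G1 X5.25 Y9.09 E1.7458
G1 X-5.25 Y9.09 E2.1823
G1 X-10.50 Y0.00 E2.6188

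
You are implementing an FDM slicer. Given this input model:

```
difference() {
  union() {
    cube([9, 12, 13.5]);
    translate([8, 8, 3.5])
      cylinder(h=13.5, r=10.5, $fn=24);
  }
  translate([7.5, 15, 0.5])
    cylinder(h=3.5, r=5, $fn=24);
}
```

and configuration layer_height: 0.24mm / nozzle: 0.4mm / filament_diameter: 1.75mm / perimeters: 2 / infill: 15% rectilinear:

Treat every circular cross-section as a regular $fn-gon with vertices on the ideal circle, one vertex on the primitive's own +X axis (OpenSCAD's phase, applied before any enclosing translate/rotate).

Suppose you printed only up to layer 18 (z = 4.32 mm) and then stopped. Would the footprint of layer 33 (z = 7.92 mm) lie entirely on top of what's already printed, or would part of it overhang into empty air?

entirely on top

Compare the two slices. At z = 4.32: the 9×12 cube contributes its full rectangle (area 108.00 mm²); the r=10.5 cylinder at (8, 8) contributes a regular 24-gon of circumradius 10.5 (area = (24/2)·10.500²·sin(360°/24) = 342.42 mm²); Merging all regions: the regions partially overlap — summed areas 450.42 mm² minus the doubly-counted overlap 107.24 mm² gives 343.18 mm² — area = 343.18 mm²; the cylinder at (7.5, 15) is absent (z outside [0.5, 4]); Taking the first minus the rest: none of the subtracted shapes is present at this height, so that combined region is unchanged — area = 343.18 mm². At z = 7.92: the 9×12 cube contributes its full rectangle (area 108.00 mm²); the r=10.5 cylinder at (8, 8) gives a regular 24-gon of circumradius 10.5 (constant along its height) (area = (24/2)·10.500²·sin(360°/24) = 342.42 mm²); Taking the union: the regions partially overlap — summed areas 450.42 mm² minus the doubly-counted overlap 107.24 mm² gives 343.18 mm² — area = 343.18 mm²; the cylinder at (7.5, 15) is absent (z outside [0.5, 4]); After the difference (first − rest): none of the subtracted shapes is present at this height, so that combined region is unchanged — area = 343.18 mm². Checking containment: the cross-section at z = 7.92 is a subset of the cross-section at z = 4.32.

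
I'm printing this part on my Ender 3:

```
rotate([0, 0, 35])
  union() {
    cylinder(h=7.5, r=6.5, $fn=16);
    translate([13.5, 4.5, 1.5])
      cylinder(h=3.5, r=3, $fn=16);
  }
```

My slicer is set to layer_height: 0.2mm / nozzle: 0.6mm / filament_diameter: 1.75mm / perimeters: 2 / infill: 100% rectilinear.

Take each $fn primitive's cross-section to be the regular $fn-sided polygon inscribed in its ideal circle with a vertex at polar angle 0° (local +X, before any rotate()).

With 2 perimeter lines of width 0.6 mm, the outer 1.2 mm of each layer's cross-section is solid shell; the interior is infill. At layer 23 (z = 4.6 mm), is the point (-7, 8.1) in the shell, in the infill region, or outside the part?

outside

At z = 4.6 mm: the r=6.5 cylinder gives a regular 16-gon of circumradius 6.5 (constant along its height); the r=3 cylinder at (13.5, 4.5) contributes a regular 16-gon of circumradius 3; Combining (union): the 2 present regions are separate (no shared area or edge), so areas and boundary lengths simply add and each stays a separate island — 2 connected regions; (rotated 35° about Z; rotation is an isometry so areas/perimeters/island counts are preserved). Overall, the cross-section has 2 separate islands. Undo the 35° rotation: the query point maps to (-1.088, 10.650) in the un-rotated model frame. The nearest boundary edge runs (-2.49, 6.01)→(0.00, 6.50); distance from the point to it = 4.28 mm. The point is not inside any of the regions above, so it lies outside the cross-section (4.28 mm from the nearest boundary).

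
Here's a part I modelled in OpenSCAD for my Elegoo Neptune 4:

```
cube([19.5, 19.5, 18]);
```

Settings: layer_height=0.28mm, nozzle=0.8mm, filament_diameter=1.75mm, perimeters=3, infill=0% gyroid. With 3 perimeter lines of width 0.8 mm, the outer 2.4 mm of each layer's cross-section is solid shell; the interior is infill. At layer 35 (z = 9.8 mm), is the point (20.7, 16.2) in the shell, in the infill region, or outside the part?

At z = 9.8 mm: the cube is present — its section is the full 19.5×19.5 rectangle. Overall, the cross-section is a single solid region. The nearest boundary edge runs (19.50, 0.00)→(19.50, 19.50); distance from the point to it = 1.20 mm. The point is not inside any of the regions above, so it lies outside the cross-section (1.20 mm from the nearest boundary).

outside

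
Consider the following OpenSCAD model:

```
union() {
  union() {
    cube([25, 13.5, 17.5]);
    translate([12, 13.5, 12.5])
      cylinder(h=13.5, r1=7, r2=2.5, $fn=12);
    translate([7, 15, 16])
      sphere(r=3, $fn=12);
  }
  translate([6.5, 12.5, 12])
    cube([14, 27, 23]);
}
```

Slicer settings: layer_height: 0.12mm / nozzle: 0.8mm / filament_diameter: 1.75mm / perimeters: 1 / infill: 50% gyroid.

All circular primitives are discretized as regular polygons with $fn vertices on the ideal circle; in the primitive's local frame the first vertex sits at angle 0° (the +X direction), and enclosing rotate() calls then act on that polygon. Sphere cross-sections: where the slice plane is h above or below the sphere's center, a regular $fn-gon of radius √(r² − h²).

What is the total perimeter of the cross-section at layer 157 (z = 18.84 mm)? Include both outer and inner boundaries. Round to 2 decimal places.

At z = 18.84 mm: the cube is absent (z outside [0, 17.5]); the cone at (12, 13.5) (r1=7→r2=2.5) has section circumradius 4.887 here — a regular 12-gon (perimeter = 2·12·4.887·sin(180°/12) = 30.35 mm); the sphere at (7, 15): section is a regular 12-gon, circumradius = √(r²−h²) = √(3²−2.84²) = 0.967 (perimeter = 2·12·0.967·sin(180°/12) = 6.00 mm); Combining (union): the regions partially overlap (shared area 0.51 mm²), so the edge portions inside another operand are dropped and the merged outline is re-measured after clipping — boundary = 32.85 mm; the 14×27 cube at (6.5, 12.5) contributes its full rectangle (perimeter 82.00 mm); Merging all regions: the regions partially overlap (shared area 47.12 mm²), so the edge portions inside another operand are dropped and the merged outline is re-measured after clipping — boundary = 86.18 mm. Overall, the cross-section is a single solid region. Total boundary length (outer) = 86.18 mm.

86.18 mm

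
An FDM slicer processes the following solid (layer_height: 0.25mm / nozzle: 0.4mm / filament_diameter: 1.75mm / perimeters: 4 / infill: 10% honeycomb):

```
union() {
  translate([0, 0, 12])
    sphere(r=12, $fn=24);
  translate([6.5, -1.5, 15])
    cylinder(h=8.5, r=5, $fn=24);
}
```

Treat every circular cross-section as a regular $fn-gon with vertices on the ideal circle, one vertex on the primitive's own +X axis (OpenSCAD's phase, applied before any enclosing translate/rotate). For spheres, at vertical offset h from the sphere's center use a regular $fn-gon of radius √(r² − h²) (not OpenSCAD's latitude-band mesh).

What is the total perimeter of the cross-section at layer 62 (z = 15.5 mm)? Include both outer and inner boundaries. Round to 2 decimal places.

72.01 mm

At z = 15.5 mm: the sphere: section is a regular 24-gon, circumradius = √(r²−h²) = √(12²−3.5²) = 11.478 (perimeter = 2·24·11.478·sin(180°/24) = 71.91 mm); the r=5 cylinder at (6.5, -1.5) gives a regular 24-gon of circumradius 5 (constant along its height) (perimeter = 2·24·5.000·sin(180°/24) = 31.33 mm); Combining (union): the regions partially overlap (shared area 77.02 mm²), so the edge portions inside another operand are dropped and the merged outline is re-measured after clipping — boundary = 72.01 mm. Overall, the cross-section is a single solid region. Total boundary length (outer) = 72.01 mm.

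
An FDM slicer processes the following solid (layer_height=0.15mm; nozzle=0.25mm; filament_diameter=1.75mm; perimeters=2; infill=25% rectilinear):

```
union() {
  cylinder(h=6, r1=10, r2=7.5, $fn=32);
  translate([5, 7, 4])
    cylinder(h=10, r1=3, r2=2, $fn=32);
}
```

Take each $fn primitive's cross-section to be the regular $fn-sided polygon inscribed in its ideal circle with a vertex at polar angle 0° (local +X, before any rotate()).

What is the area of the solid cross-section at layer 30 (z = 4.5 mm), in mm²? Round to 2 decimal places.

223.56 mm²

At z = 4.5 mm: the cone: at t=0.750 of its height the radius interpolates to r₁+(r₂−r₁)t = 8.125, giving a regular 32-gon of that circumradius (area = (32/2)·8.125²·sin(360°/32) = 206.06 mm²); the cone at (5, 7) contributes a regular 32-gon of circumradius 2.950 (interpolated between r1=3 and r2=2 at t=0.050) (area = (32/2)·2.950²·sin(360°/32) = 27.16 mm²); Merging all regions: the regions partially overlap — summed areas 233.23 mm² minus the doubly-counted overlap 9.67 mm² gives 223.56 mm² — area = 223.56 mm². Overall, the cross-section is a single solid region. Net area = 223.56 mm².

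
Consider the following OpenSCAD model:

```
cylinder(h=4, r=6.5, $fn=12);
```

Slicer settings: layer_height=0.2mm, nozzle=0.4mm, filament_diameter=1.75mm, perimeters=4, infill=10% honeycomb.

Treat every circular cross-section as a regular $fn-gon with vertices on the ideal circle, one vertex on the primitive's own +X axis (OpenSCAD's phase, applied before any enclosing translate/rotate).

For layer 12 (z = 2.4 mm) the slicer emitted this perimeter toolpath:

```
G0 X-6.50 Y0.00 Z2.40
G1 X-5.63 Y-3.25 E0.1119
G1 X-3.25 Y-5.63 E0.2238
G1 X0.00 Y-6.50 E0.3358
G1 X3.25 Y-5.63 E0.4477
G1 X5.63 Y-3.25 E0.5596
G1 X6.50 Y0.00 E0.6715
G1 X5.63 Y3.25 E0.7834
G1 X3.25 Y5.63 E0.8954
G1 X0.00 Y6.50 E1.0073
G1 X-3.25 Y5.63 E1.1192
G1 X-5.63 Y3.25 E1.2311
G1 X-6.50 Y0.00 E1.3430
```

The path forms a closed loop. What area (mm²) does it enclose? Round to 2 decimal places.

126.77 mm²

Apply the shoelace formula to the sequence of (X, Y) vertices; enclosed area = 126.77 mm².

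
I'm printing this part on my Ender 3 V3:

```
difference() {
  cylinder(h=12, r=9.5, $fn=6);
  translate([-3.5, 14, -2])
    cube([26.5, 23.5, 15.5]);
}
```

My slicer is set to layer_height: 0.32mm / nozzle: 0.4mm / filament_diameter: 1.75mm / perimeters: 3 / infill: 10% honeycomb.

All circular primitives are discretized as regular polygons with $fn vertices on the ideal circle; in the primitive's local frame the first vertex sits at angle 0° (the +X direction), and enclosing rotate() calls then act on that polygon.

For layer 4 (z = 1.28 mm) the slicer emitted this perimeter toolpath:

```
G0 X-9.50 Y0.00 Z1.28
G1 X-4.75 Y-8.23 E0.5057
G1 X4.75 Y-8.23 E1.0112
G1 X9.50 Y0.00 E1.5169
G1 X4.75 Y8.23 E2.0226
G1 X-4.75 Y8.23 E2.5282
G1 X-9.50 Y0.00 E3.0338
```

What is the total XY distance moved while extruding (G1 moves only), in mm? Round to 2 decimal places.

57.01 mm

Sum the Euclidean lengths of each G1 segment: total = 57.01 mm.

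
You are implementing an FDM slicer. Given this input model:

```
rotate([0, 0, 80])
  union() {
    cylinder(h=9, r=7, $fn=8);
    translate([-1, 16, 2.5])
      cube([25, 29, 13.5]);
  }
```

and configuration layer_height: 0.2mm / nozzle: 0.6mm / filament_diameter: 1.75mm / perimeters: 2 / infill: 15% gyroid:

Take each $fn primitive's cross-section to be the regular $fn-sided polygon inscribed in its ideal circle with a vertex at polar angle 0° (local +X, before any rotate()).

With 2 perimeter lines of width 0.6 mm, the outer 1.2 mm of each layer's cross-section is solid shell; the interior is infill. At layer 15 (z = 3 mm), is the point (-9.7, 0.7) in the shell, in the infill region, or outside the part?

outside

At z = 3 mm: the cylinder: section is a regular 8-gon, circumradius r=7; the cube at (-1, 16) is present — its section is the full 25×29 rectangle; Taking the union: the 2 present regions are separate (no shared area or edge), so areas and boundary lengths simply add and each stays a separate island — 2 connected regions; (whole slice rotated 80° about Z — lengths, areas and connectivity unchanged). Overall, the cross-section has 2 separate islands. Undo the 80° rotation: the query point maps to (-0.995, 9.674) in the un-rotated model frame. The nearest boundary edge runs (-4.95, 4.95)→(0.00, 7.00); distance from the point to it = 2.85 mm. The point is not inside any of the regions above, so it lies outside the cross-section (2.85 mm from the nearest boundary).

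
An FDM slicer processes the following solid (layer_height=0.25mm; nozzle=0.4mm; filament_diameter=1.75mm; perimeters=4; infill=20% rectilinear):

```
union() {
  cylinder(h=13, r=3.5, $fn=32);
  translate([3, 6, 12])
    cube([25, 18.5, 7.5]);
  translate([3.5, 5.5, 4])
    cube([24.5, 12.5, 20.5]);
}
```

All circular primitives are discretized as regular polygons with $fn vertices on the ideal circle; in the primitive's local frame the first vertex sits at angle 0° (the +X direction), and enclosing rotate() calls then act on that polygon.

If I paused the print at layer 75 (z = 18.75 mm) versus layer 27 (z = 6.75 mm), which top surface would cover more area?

layer 75 (z = 18.75 mm)

Layer 75 (z = 18.75): the cylinder is absent (z outside [0, 13]); the cube at (3, 6) is present — its section is the full 25×18.5 rectangle (area 462.50 mm²); the cube at (3.5, 5.5) is present — its section is the full 24.5×12.5 rectangle (area 306.25 mm²); Taking the union: the regions partially overlap — summed areas 768.75 mm² minus the doubly-counted overlap 294.00 mm² gives 474.75 mm² — area = 474.75 mm². So its area = 474.75 mm². Layer 27 (z = 6.75): the r=3.5 cylinder gives a regular 32-gon of circumradius 3.5 (constant along its height) (area = (32/2)·3.500²·sin(360°/32) = 38.24 mm²); the cube at (3, 6) does not reach this height (z outside [12, 19.5]); the 24.5×12.5 cube at (3.5, 5.5) contributes its full rectangle (area 306.25 mm²); Taking the union: the 2 present regions are separate (no shared area or edge), so areas and boundary lengths simply add and each stays a separate island — area = 344.49 mm². So its area = 344.49 mm². Layer 75 is larger (474.75 vs 344.49 mm²).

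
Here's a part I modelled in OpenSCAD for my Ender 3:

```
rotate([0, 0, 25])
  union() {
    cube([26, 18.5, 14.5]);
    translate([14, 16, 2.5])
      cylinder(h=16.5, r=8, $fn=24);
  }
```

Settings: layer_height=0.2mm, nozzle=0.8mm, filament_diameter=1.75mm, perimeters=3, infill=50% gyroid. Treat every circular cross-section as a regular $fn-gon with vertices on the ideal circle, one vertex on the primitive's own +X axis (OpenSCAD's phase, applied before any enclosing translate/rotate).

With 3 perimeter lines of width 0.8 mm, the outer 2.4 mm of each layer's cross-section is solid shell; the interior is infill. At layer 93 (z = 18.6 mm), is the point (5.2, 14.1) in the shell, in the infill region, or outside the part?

shell

At z = 18.6 mm: the cube does not reach this height (z outside [0, 14.5]); the cylinder at (14, 16): section is a regular 24-gon, circumradius r=8; Combining (union): only the r=8 cylinder at (14, 16) is present, so the union is just that shape — 1 connected region; (rotated 25° about Z; rotation is an isometry so areas/perimeters/island counts are preserved). Overall, the cross-section is a single solid region. Undo the 25° rotation: the query point maps to (10.672, 10.581) in the un-rotated model frame. The nearest boundary edge runs (8.34, 10.34)→(10.00, 9.07); distance from the point to it = 1.61 mm. The point is inside the cross-section, 1.61 mm from the nearest boundary — within the 2.4 mm shell band (3 × 0.8).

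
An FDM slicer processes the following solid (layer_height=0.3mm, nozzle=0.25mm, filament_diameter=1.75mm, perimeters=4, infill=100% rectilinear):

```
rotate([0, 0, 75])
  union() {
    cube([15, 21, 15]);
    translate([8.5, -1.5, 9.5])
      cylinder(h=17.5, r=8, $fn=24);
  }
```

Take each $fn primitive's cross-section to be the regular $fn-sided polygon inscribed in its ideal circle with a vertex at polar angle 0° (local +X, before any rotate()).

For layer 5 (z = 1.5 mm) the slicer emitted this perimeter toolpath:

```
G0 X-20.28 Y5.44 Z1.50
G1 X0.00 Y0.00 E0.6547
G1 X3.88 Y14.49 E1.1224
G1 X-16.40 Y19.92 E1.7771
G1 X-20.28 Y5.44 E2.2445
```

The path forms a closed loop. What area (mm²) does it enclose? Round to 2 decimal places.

314.84 mm²

Apply the shoelace formula to the sequence of (X, Y) vertices; enclosed area = 314.84 mm².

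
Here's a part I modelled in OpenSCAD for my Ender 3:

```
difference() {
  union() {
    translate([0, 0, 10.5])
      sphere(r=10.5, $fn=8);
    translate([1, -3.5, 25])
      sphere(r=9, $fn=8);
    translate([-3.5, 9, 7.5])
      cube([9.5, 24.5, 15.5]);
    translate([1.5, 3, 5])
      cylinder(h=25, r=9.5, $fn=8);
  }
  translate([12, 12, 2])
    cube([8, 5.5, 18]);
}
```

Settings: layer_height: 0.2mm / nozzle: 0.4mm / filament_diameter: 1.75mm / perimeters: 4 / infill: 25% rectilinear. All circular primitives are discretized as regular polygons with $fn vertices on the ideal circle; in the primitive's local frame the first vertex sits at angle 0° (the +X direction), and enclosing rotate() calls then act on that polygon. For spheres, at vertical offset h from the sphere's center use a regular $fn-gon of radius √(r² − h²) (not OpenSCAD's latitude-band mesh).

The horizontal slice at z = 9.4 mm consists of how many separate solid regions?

At z = 9.4 mm: the sphere: section is a regular 8-gon, circumradius = √(r²−h²) = √(10.5²−1.1²) = 10.442; the sphere at (1, -3.5) is not intersected at this z (|z−center|=15.600 > r=9); the cube at (-3.5, 9) is present — its section is the full 9.5×24.5 rectangle; the r=9.5 cylinder at (1.5, 3) contributes a regular 8-gon of circumradius 9.5; Taking the union: the regions partially overlap (shared area 239.22 mm²), so overlapping operands fuse into one piece — 1 connected region; the 8×5.5 cube at (12, 12) contributes its full rectangle; After the difference (first − rest): starting from the result so far, the 8×5.5 cube at (12, 12) misses the remaining region (no effect) — 1 connected region. The result has 1 disconnected region.

1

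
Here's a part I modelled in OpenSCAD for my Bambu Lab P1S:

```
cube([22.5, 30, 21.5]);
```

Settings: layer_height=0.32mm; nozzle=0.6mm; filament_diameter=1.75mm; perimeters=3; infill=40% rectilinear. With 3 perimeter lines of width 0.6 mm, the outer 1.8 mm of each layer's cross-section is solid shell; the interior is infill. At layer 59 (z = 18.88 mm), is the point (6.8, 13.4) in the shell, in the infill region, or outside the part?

infill

At z = 18.88 mm: the cube is present — its section is the full 22.5×30 rectangle. Overall, the cross-section is a single solid region. The nearest boundary edge runs (0.00, 30.00)→(0.00, 0.00); distance from the point to it = 6.80 mm. The point is inside the cross-section and 6.80 mm from the nearest boundary — more than the 1.8 mm shell width (3 × 0.6), so it's in the infill interior.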